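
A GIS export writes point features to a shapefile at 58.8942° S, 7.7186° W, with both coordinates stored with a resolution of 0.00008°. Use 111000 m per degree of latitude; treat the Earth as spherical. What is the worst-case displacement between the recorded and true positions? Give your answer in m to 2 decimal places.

With a 0.00008° grid the true value lies within half a step, ±0.00008°/2 = ±4e-05°, of the stored one.
North–south component: 4e-05° × 111000 = 4.44 m.
Longitude error → 4e-05 × 111000 × cos 58.8942° = 4e-05 × 111000 × 0.5166 ≈ 2.29379 m.
Worst case both components are at the extreme and orthogonal: √(4.44² + 2.29379²) ≈ 4.99751 m.

5.00 m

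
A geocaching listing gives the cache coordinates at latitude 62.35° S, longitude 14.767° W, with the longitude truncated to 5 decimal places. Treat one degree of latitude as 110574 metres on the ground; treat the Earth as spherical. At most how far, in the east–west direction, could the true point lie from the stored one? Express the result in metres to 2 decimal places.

0.51 metres

Truncating at 5 decimal places can drop up to a full unit in the last place, so the longitude may be off by as much as 1e-05°.
One degree of longitude at 62.35° is 110574 × cos 62.35° ≈ 110574 × 0.4641 = 51314 m.
East–west error: 1e-05° × 51314 m/° ≈ 0.51314 m.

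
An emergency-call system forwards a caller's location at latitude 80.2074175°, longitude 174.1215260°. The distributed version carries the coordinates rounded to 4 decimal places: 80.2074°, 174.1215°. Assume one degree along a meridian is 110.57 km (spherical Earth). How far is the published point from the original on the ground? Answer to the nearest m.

The latitude changed by +0.0000175° and the longitude by +0.0000260°.
North–south shift: 0.0000175 × 110570 = 1.93497 m.
East–west at this latitude: 0.0000260° × 110570 × cos 80.2074° ≈ 0.0000260 × 18806 = 0.488956 m.
Distance: √(1.93497² + 0.488956²) ≈ 1.9958 m.

2 m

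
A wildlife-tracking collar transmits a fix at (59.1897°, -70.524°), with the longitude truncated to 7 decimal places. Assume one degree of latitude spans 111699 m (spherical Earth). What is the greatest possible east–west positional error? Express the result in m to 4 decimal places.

0.0057 m

Truncating at 7 decimal places can drop up to a full unit in the last place, so the longitude may be off by as much as 1e-07°.
At latitude 59.1897° a degree of longitude spans 111699 m × cos 59.1897° = 111699 × 0.5122 ≈ 57211.9 m.
Maximum E–W displacement: 1e-07 × 57211.9 = 0.00572119 m.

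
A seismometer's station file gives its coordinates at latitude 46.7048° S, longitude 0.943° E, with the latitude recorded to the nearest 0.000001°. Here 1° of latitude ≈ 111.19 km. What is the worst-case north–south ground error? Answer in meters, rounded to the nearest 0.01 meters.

Rounding to 6 decimal places leaves the latitude within ±5e-07° of the true value.
So the N–S error is at most 5e-07 × 111190 = 0.055595 m.

0.06 meters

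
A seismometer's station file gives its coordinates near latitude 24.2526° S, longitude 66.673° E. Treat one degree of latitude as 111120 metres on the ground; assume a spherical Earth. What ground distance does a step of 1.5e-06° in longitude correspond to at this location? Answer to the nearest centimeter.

15 centimeters

At 24.2526° a degree of longitude is 111120 × cos 24.2526° ≈ 101313 m, so 1.5e-06° corresponds to 0.151969 m.
That is 0.151969 m = 15.197 cm.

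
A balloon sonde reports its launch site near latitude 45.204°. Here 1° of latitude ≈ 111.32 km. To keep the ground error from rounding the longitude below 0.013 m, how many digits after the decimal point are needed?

At 45.204° one degree of longitude covers 111320 × cos 45.204° ≈ 111320 × 0.7046 ≈ 78434.4 m.
Rounding to N decimal places gives at most 0.5 × 10⁻ᴺ degrees of error, i.e. 0.5 × 10⁻ᴺ × 78434.4 m.
Setting 39217.2 × 10⁻ᴺ ≤ 0.013 gives 10ᴺ ≥ 3.017e+06, i.e. N ≥ 6.48.
So 7 decimal places suffice (0.00392 m); 6 would allow up to 0.0392 m.

7 decimal places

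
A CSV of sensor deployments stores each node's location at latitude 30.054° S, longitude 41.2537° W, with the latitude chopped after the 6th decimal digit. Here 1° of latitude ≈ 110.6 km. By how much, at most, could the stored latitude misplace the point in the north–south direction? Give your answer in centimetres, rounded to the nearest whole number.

11 centimetres

Truncating at 6 decimal places can drop up to a full unit in the last place, so the latitude may be off by as much as 1e-06°.
North–south distance: 1e-06° × 110600 m/° = 0.1106 m.
That is 0.1106 m = 11.06 cm.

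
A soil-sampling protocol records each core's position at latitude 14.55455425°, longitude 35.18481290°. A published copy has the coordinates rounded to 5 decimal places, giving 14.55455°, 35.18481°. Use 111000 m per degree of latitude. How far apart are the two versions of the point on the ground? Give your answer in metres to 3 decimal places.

Δlat = 14.55455425 − 14.55455 = +0.00000425°; Δlon = 35.18481290 − 35.18481 = +0.00000290°.
N–S: 0.00000425° × 111000 m/° = 0.47175 m.
E–W at 14.5546°: 0.00000290° × 111000 × cos 14.5546° = 0.00000290 × 111000 × 0.9679 ≈ 0.31157 m.
Distance: √(0.47175² + 0.31157²) ≈ 0.565353 m.

0.565 metres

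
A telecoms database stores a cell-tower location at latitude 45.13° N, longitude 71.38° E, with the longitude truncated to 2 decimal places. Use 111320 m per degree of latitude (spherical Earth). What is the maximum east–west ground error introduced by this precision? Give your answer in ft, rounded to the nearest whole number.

2577 ft

Truncating at 2 decimal places can drop up to a full unit in the last place, so the longitude may be off by as much as 0.01°.
Parallels shrink by cos φ, so at 45.13° a degree of longitude is 111320 × 0.7055 ≈ 78536.3 m.
Maximum E–W displacement: 0.01 × 78536.3 = 785.363 m.
In feet: 785.363 m ÷ 0.3048 ≈ 2576.7 ft.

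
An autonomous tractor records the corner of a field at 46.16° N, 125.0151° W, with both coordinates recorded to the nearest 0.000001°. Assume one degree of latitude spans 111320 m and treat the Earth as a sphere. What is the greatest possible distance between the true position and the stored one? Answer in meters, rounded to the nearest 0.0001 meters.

0.0677 meters

Rounding to 6 decimal places leaves each coordinate within ±5e-07° of the true value.
Latitude error → 5e-07 × 111320 = 0.05566 m along the meridian.
E–W at 46.16°: 5e-07° × 111320 × cos 46.16° = 5e-07 × 111320 × 0.6926 ≈ 0.0385527 m.
The two errors are perpendicular, so the maximum displacement is √(0.05566² + 0.0385527²) ≈ 0.0677078 m.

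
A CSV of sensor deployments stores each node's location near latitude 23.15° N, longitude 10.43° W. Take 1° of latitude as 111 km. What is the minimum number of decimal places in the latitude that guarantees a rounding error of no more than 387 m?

3 decimal places

One degree of latitude covers 111000 m.
Rounding to N decimal places gives at most 0.5 × 10⁻ᴺ degrees of error, i.e. 0.5 × 10⁻ᴺ × 111000 m.
Setting 55500 × 10⁻ᴺ ≤ 387 gives 10ᴺ ≥ 143.4, i.e. N ≥ 2.16.
So 3 decimal places suffice (55.5 m); 2 would allow up to 555 m.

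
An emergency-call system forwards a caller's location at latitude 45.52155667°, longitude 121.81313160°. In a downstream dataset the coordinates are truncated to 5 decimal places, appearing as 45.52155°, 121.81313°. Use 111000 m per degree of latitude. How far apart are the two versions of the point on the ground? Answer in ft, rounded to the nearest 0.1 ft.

Δlat = 45.52155667 − 45.52155 = +0.00000667°; Δlon = 121.81313160 − 121.81313 = +0.00000160°.
N–S: 0.00000667° × 111000 m/° = 0.74037 m.
East–west at this latitude: 0.00000160° × 111000 × cos 45.5215° ≈ 0.00000160 × 77771.1 = 0.124434 m.
Combined displacement = (0.74037² + 0.124434²)^½ ≈ 0.750754 m.
Converting: 0.750754 m × 3.2808 ft/m ≈ 2.4631 ft.

2.5 ft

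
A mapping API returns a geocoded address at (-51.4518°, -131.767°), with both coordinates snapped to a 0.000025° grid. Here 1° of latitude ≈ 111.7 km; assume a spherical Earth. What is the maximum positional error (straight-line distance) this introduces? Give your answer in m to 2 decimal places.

With a 0.000025° grid the true value lies within half a step, ±0.000025°/2 = ±1.25e-05°, of the stored one.
North–south component: 1.25e-05° × 111700 = 1.39625 m.
East–west component at 51.4518°: 1.25e-05° × 111700 × cos 51.4518° ≈ 1.25e-05 × 69608.4 ≈ 0.870105 m.
Worst case both components are at the extreme and orthogonal: √(1.39625² + 0.870105²) ≈ 1.64517 m.

1.65 m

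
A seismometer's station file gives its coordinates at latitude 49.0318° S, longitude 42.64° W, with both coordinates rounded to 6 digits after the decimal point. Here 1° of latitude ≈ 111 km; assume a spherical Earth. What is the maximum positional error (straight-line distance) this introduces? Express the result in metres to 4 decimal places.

Rounding to 6 decimal places leaves each coordinate within ±5e-07° of the true value.
Latitude error → 5e-07 × 111000 = 0.0555 m along the meridian.
Longitude error → 5e-07 × 111000 × cos 49.0318° = 5e-07 × 111000 × 0.6556 ≈ 0.036388 m.
Worst case both components are at the extreme and orthogonal: √(0.0555² + 0.036388²) ≈ 0.0663652 m.

0.0664 metres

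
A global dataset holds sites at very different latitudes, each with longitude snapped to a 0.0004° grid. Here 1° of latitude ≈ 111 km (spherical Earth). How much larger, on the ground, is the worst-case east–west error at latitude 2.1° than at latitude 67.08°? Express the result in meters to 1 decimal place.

With a 0.0004° grid the true value lies within half a step, ±0.0004°/2 = ±0.0002°, of the stored one.
At 2.1°: 0.0002° × 111000 × cos 2.1° = 0.0002 × 111000 × 0.9993 ≈ 22.185 m.
At 67.08°: 0.0002° × 111000 × cos 67.08° = 0.0002 × 111000 × 0.3894 ≈ 8.6457 m.
Difference: 22.185 − 8.6457 = 13.539 m.

13.5 meters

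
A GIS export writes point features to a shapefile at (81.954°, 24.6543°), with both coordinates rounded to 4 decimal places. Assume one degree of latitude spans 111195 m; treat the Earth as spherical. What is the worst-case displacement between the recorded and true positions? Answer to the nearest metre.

6 metres

Rounding to 4 decimal places leaves each coordinate within ±5e-05° of the true value.
North–south component: 5e-05° × 111195 = 5.55975 m.
East–west component at 81.954°: 5e-05° × 111195 × cos 81.954° ≈ 5e-05 × 15563.8 ≈ 0.778188 m.
Worst case both components are at the extreme and orthogonal: √(5.55975² + 0.778188²) ≈ 5.61395 m.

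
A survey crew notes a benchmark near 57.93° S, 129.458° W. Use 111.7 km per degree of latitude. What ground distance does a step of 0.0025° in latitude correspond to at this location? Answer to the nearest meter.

Along a meridian 0.0025° is 0.0025 × 111700 = 279.25 m.

279 meters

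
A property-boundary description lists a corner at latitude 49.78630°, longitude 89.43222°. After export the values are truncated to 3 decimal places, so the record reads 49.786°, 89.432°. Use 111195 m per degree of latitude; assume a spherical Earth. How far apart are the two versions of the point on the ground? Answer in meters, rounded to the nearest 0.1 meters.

The latitude changed by +0.00030° and the longitude by +0.00022°.
N–S: 0.00030° × 111195 m/° = 33.3585 m.
East–west at this latitude: 0.00022° × 111195 × cos 49.786° ≈ 0.00022 × 71792.4 = 15.7943 m.
Distance: √(33.3585² + 15.7943²) ≈ 36.9087 m.

36.9 meters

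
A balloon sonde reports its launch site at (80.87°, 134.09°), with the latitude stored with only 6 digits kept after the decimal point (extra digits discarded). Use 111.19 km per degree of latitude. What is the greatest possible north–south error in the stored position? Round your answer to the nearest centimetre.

Truncating at 6 decimal places can drop up to a full unit in the last place, so the latitude may be off by as much as 1e-06°.
Along the meridian that is 1e-06° × 111190 m/° = 0.11119 m.
That is 0.11119 m = 11.119 cm.

11 centimetres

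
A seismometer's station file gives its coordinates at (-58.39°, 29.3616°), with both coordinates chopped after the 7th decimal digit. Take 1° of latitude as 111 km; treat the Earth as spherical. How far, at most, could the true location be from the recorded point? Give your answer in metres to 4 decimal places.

0.0125 metres

Truncating at 7 decimal places can drop up to a full unit in the last place, so each coordinate may be off by as much as 1e-07°.
Latitude error → 1e-07 × 111000 = 0.0111 m along the meridian.
East–west component at 58.39°: 1e-07° × 111000 × cos 58.39° ≈ 1e-07 × 58178.9 ≈ 0.00581789 m.
Combining orthogonally: (0.0111² + 0.00581789²)^½ ≈ 0.0125323 m.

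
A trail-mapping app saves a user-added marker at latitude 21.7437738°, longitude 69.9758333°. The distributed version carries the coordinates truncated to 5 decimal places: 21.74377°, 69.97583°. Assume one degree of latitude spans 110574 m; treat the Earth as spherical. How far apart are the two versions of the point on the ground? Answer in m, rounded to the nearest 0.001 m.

Δlat = 21.7437738 − 21.74377 = +0.0000038°; Δlon = 69.9758333 − 69.97583 = +0.0000033°.
North–south shift: 0.0000038 × 110574 = 0.420181 m.
E–W at 21.7438°: 0.0000033° × 110574 × cos 21.7438° = 0.0000033 × 110574 × 0.9288 ≈ 0.338932 m.
Distance: √(0.420181² + 0.338932²) ≈ 0.53984 m.

0.540 m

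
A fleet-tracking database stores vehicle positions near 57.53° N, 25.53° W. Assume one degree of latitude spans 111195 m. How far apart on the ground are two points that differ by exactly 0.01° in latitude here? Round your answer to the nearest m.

1112 m

0.01° × 111195 m/° = 1111.95 m.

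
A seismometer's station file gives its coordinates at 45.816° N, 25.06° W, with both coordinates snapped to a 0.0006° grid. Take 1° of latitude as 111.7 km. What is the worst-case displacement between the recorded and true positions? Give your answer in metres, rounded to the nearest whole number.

With a 0.0006° grid the true value lies within half a step, ±0.0006°/2 = ±0.0003°, of the stored one.
N–S: 0.0003° × 111700 m/° = 33.51 m.
E–W at 45.816°: 0.0003° × 111700 × cos 45.816° = 0.0003 × 111700 × 0.6970 ≈ 23.3553 m.
The two errors are perpendicular, so the maximum displacement is √(33.51² + 23.3553²) ≈ 40.8459 m.

41 metres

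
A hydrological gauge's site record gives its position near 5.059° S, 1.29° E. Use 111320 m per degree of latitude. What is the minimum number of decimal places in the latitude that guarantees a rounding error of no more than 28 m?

4 decimal places

One degree of latitude covers 111320 m.
Rounding to N decimal places gives at most 0.5 × 10⁻ᴺ degrees of error, i.e. 0.5 × 10⁻ᴺ × 111320 m.
Setting 55660 × 10⁻ᴺ ≤ 28 gives 10ᴺ ≥ 1988, i.e. N ≥ 3.30.
So 4 decimal places suffice (5.57 m); 3 would allow up to 55.7 m.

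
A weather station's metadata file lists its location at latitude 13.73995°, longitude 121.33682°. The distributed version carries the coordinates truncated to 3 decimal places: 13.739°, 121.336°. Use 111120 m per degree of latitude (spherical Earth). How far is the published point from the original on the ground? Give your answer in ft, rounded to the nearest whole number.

452 ft

The latitude changed by +0.00095° and the longitude by +0.00082°.
N–S: 0.00095° × 111120 m/° = 105.564 m.
E–W at 13.739°: 0.00082° × 111120 × cos 13.739° = 0.00082 × 111120 × 0.9714 ≈ 88.5113 m.
Distance: √(105.564² + 88.5113²) ≈ 137.761 m.
In feet: 137.761 m ÷ 0.3048 ≈ 451.97 ft.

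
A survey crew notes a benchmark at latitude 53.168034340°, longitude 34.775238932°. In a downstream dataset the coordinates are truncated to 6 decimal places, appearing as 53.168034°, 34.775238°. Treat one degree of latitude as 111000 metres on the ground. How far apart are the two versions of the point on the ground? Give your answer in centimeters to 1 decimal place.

7.3 centimeters

The latitude changed by +0.000000340° and the longitude by +0.000000932°.
North–south shift: 0.000000340 × 111000 = 0.03774 m.
E–W at 53.168°: 0.000000932° × 111000 × cos 53.168° = 0.000000932 × 111000 × 0.5995 ≈ 0.0620164 m.
Hypotenuse of the two orthogonal shifts: √(0.03774² + 0.0620164²) = 0.0725971 m.
That is 0.0725971 m = 7.2597 cm.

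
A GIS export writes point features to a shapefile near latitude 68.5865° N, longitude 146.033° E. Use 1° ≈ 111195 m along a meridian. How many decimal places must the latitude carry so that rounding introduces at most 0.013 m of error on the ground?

One degree of latitude covers 111195 m.
Rounding to N decimal places gives at most 0.5 × 10⁻ᴺ degrees of error, i.e. 0.5 × 10⁻ᴺ × 111195 m.
Setting 55597.5 × 10⁻ᴺ ≤ 0.013 gives 10ᴺ ≥ 4.277e+06, i.e. N ≥ 6.63.
At 6 places the error can reach 0.0556 m, but 7 places keeps it to 0.00556 m.

7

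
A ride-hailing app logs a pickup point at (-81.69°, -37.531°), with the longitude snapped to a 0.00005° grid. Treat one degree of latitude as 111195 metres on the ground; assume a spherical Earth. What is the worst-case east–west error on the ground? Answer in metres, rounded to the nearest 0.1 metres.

0.4 metres

With a 0.00005° grid the true value lies within half a step, ±0.00005°/2 = ±2.5e-05°, of the stored one.
At latitude 81.69° a degree of longitude spans 111195 m × cos 81.69° = 111195 × 0.1445 ≈ 16070.9 m.
Maximum E–W displacement: 2.5e-05 × 16070.9 = 0.401772 m.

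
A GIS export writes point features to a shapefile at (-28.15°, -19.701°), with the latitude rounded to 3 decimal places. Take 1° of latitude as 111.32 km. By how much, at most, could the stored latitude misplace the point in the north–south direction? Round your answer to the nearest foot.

Rounding to 3 decimal places leaves the latitude within ±0.0005° of the true value.
North–south distance: 0.0005° × 111320 m/° = 55.66 m.
In feet: 55.66 m ÷ 0.3048 ≈ 182.61 ft.

183 feet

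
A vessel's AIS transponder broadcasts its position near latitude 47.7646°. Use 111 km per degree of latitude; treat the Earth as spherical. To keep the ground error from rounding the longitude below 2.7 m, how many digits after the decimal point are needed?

5 decimal places

At 47.7646° one degree of longitude covers 111000 × cos 47.7646° ≈ 111000 × 0.6722 ≈ 74611.8 m.
N decimal places → at most half a unit in the last place, 0.5 × 10⁻ᴺ° = 74611.8/2 × 10⁻ᴺ m.
Setting 37305.9 × 10⁻ᴺ ≤ 2.7 gives 10ᴺ ≥ 1.382e+04, i.e. N ≥ 4.14.
So 5 decimal places suffice (0.373 m); 4 would allow up to 3.73 m.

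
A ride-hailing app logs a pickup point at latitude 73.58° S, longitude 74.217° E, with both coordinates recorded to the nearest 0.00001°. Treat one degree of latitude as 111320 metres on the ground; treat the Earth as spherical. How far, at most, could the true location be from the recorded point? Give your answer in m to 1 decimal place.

0.6 m

Rounding to 5 decimal places leaves each coordinate within ±5e-06° of the true value.
North–south component: 5e-06° × 111320 = 0.5566 m.
E–W at 73.58°: 5e-06° × 111320 × cos 73.58° = 5e-06 × 111320 × 0.2827 ≈ 0.157338 m.
The two errors are perpendicular, so the maximum displacement is √(0.5566² + 0.157338²) ≈ 0.57841 m.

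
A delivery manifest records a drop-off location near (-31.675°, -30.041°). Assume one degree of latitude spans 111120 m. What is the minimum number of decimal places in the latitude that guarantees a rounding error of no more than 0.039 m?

One degree of latitude covers 111120 m.
N decimal places → at most half a unit in the last place, 0.5 × 10⁻ᴺ° = 111120/2 × 10⁻ᴺ m.
Setting 55560 × 10⁻ᴺ ≤ 0.039 gives 10ᴺ ≥ 1.425e+06, i.e. N ≥ 6.15.
So 7 decimal places suffice (0.00556 m); 6 would allow up to 0.0556 m.

7 decimal places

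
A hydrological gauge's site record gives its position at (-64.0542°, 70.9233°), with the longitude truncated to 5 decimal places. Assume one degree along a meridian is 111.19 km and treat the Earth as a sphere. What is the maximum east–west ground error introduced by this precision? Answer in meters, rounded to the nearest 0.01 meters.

0.49 meters

Truncating at 5 decimal places can drop up to a full unit in the last place, so the longitude may be off by as much as 1e-05°.
One degree of longitude at 64.0542° is 111190 × cos 64.0542° ≈ 111190 × 0.4375 = 48647.9 m.
Maximum E–W displacement: 1e-05 × 48647.9 = 0.486479 m.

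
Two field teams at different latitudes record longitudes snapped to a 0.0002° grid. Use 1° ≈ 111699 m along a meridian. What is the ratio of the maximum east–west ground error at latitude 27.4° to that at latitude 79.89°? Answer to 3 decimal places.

With a 0.0002° grid the true value lies within half a step, ±0.0002°/2 = ±0.0001°, of the stored one.
Error at 27.4° = 0.0001° × 111699 × cos 27.4° ≈ 11.17 × 0.8878 = 9.9168 m.
Error at 79.89° = 0.0001° × 111699 × cos 79.89° ≈ 11.17 × 0.1755 = 1.9607 m.
The ratio reduces to cos 27.4° / cos 79.89° = 0.8878/0.1755 ≈ 5.0577.

5.058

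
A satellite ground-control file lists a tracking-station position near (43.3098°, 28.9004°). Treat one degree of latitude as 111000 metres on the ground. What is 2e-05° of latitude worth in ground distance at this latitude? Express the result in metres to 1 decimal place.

2.2 metres

Along a meridian 2e-05° is 2e-05 × 111000 = 2.22 m.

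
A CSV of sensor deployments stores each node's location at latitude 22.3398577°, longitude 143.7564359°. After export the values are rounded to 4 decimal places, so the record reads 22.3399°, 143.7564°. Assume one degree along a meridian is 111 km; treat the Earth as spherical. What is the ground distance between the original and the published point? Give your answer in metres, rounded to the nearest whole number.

6 metres

The latitude changed by -0.0000423° and the longitude by +0.0000359°.
N–S: -0.0000423° × 111000 m/° = -4.6953 m.
East–west at this latitude: 0.0000359° × 111000 × cos 22.3399° ≈ 0.0000359 × 102669 = 3.68581 m.
Hypotenuse of the two orthogonal shifts: √(4.6953² + 3.68581²) = 5.96918 m.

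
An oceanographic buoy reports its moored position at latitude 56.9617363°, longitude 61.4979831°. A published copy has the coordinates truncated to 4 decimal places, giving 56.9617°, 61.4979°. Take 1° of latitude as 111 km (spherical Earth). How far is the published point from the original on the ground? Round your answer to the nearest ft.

Δlat = 56.9617363 − 56.9617 = +0.0000363°; Δlon = 61.4979831 − 61.4979 = +0.0000831°.
N–S: 0.0000363° × 111000 m/° = 4.0293 m.
E–W at 56.9617°: 0.0000831° × 111000 × cos 56.9617° = 0.0000831 × 111000 × 0.5452 ≈ 5.02898 m.
Combined displacement = (4.0293² + 5.02898²)^½ ≈ 6.44406 m.
In feet: 6.44406 m ÷ 0.3048 ≈ 21.142 ft.

21 ft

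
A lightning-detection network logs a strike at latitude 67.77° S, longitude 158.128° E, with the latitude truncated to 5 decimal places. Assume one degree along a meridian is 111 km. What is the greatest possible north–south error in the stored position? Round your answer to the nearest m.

Truncating at 5 decimal places can drop up to a full unit in the last place, so the latitude may be off by as much as 1e-05°.
North–south distance: 1e-05° × 111000 m/° = 1.11 m.

1 m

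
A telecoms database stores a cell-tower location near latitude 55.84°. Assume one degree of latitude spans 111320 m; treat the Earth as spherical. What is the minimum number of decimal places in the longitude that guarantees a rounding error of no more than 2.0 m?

At 55.84° one degree of longitude covers 111320 × cos 55.84° ≈ 111320 × 0.5615 ≈ 62506.8 m.
With N decimal places the half-ulp bound is 0.5·10⁻ᴺ°, or 0.5·10⁻ᴺ × 62506.8 m on the ground.
Setting 31253.4 × 10⁻ᴺ ≤ 2.0 gives 10ᴺ ≥ 1.563e+04, i.e. N ≥ 4.19.
N = 4 would give 3.13 m (too coarse); N = 5 gives 0.313 m ≤ 2.0 m.

5 decimal places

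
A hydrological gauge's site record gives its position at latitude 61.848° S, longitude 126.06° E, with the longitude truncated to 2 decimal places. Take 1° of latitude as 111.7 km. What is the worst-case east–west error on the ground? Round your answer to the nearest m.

527 m

Truncating at 2 decimal places can drop up to a full unit in the last place, so the longitude may be off by as much as 0.01°.
At latitude 61.848° a degree of longitude spans 111700 m × cos 61.848° = 111700 × 0.4718 ≈ 52701.4 m.
Maximum E–W displacement: 0.01 × 52701.4 = 527.014 m.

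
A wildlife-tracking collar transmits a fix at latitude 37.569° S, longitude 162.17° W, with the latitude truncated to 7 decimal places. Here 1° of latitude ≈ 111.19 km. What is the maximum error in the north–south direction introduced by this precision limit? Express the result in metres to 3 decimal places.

Truncating at 7 decimal places can drop up to a full unit in the last place, so the latitude may be off by as much as 1e-07°.
So the N–S error is at most 1e-07 × 111190 = 0.011119 m.

0.011 metres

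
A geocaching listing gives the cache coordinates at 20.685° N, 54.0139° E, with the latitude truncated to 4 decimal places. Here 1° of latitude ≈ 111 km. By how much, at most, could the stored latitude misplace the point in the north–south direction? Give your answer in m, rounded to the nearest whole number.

11 m

Truncating at 4 decimal places can drop up to a full unit in the last place, so the latitude may be off by as much as 0.0001°.
So the N–S error is at most 0.0001 × 111000 = 11.1 m.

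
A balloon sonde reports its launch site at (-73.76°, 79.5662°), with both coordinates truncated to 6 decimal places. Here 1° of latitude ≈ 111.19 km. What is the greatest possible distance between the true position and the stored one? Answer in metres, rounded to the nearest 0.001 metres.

Truncating at 6 decimal places can drop up to a full unit in the last place, so each coordinate may be off by as much as 1e-06°.
N–S: 1e-06° × 111190 m/° = 0.11119 m.
E–W at 73.76°: 1e-06° × 111190 × cos 73.76° = 1e-06 × 111190 × 0.2797 ≈ 0.0310956 m.
Worst case both components are at the extreme and orthogonal: √(0.11119² + 0.0310956²) ≈ 0.115456 m.

0.115 metres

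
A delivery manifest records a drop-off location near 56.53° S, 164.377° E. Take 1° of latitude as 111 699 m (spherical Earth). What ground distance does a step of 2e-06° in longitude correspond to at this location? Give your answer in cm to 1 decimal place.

At 56.53° a degree of longitude is 111699 × cos 56.53° ≈ 61602 m, so 2e-06° corresponds to 0.123204 m.
That is 0.123204 m = 12.32 cm.

12.3 cm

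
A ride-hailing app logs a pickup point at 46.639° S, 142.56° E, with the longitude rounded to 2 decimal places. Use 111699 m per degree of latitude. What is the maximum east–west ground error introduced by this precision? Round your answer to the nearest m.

383 m

Rounding to 2 decimal places leaves the longitude within ±0.005° of the true value.
Parallels shrink by cos φ, so at 46.639° a degree of longitude is 111699 × 0.6866 ≈ 76691.7 m.
So at most 0.005° × 76691.7 ≈ 383.459 m east–west.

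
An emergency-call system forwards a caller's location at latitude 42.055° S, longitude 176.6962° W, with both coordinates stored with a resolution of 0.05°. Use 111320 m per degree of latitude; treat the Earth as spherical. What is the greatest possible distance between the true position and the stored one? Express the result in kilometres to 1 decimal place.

3.5 kilometres

With a 0.05° grid the true value lies within half a step, ±0.05°/2 = ±0.025°, of the stored one.
N–S: 0.025° × 111320 m/° = 2783 m.
Longitude error → 0.025 × 111320 × cos 42.055° = 0.025 × 111320 × 0.7425 ≈ 2066.38 m.
Combining orthogonally: (2783² + 2066.38²)^½ ≈ 3466.27 m.
That is 3466.27 m = 3.4663 km.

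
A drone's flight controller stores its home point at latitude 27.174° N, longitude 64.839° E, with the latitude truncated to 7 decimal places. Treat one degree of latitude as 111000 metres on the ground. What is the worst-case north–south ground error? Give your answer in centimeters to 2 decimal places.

1.11 centimeters

Truncating at 7 decimal places can drop up to a full unit in the last place, so the latitude may be off by as much as 1e-07°.
North–south distance: 1e-07° × 111000 m/° = 0.0111 m.
That is 0.0111 m = 1.11 cm.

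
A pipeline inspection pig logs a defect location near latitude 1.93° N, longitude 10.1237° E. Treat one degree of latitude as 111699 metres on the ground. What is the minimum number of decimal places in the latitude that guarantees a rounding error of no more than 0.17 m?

6 decimal places

One degree of latitude covers 111699 m.
N decimal places → at most half a unit in the last place, 0.5 × 10⁻ᴺ° = 111699/2 × 10⁻ᴺ m.
Setting 55849.5 × 10⁻ᴺ ≤ 0.17 gives 10ᴺ ≥ 3.285e+05, i.e. N ≥ 5.52.
So 6 decimal places suffice (0.0558 m); 5 would allow up to 0.558 m.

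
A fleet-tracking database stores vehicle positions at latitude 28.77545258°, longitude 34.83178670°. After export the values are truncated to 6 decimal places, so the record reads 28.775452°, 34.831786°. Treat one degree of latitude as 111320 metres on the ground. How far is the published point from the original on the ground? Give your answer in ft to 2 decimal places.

The latitude changed by +0.00000058° and the longitude by +0.00000070°.
North–south shift: 0.00000058 × 111320 = 0.0645656 m.
E–W at 28.7755°: 0.00000070° × 111320 × cos 28.7755° = 0.00000070 × 111320 × 0.8765 ≈ 0.0683014 m.
Combined displacement = (0.0645656² + 0.0683014²)^½ ≈ 0.0939883 m.
In feet: 0.0939883 m ÷ 0.3048 ≈ 0.30836 ft.

0.31 ft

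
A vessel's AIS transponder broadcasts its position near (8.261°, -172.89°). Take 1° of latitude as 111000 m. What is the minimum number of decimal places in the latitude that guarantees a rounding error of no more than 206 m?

3 decimal places

One degree of latitude covers 111000 m.
With N decimal places the half-ulp bound is 0.5·10⁻ᴺ°, or 0.5·10⁻ᴺ × 111000 m on the ground.
Need 0.5 × 111000 × 10⁻ᴺ ≤ 206 → 10⁻ᴺ ≤ 3.712e-03, so N ≥ 2.43.
N = 2 would give 555 m (too coarse); N = 3 gives 55.5 m ≤ 206 m.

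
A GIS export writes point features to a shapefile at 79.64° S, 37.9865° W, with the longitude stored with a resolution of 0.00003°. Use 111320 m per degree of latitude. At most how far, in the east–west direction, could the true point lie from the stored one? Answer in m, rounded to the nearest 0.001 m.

0.300 m

With a 0.00003° grid the true value lies within half a step, ±0.00003°/2 = ±1.5e-05°, of the stored one.
At latitude 79.64° a degree of longitude spans 111320 m × cos 79.64° = 111320 × 0.1798 ≈ 20018.9 m.
Maximum E–W displacement: 1.5e-05 × 20018.9 = 0.300284 m.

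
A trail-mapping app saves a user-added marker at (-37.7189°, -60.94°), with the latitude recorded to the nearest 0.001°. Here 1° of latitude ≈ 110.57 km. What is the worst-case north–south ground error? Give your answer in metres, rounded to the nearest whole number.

55 metres

Rounding to 3 decimal places leaves the latitude within ±0.0005° of the true value.
So the N–S error is at most 0.0005 × 110570 = 55.285 m.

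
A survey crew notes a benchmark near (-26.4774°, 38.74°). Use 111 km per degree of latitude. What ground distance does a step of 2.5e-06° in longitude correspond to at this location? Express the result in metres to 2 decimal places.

0.25 metres

At 26.4774° a degree of longitude is 111000 × cos 26.4774° ≈ 99357.2 m, so 2.5e-06° corresponds to 0.248393 m.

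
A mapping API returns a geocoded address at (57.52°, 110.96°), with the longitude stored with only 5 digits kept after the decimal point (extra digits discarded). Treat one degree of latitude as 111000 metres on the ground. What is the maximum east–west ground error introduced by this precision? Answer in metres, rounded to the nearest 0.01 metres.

Truncating at 5 decimal places can drop up to a full unit in the last place, so the longitude may be off by as much as 1e-05°.
Parallels shrink by cos φ, so at 57.52° a degree of longitude is 111000 × 0.5370 ≈ 59607.6 m.
Maximum E–W displacement: 1e-05 × 59607.6 = 0.596076 m.

0.60 metres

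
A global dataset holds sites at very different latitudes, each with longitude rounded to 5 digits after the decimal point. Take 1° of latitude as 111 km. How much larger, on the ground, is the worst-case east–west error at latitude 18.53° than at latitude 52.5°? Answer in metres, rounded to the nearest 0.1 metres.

0.2 metres

Rounding to 5 decimal places leaves the longitude within ±5e-06° of the true value.
Error at 18.53° = 5e-06° × 111000 × cos 18.53° ≈ 0.555 × 0.9482 = 0.52623 m.
At 52.5°: 5e-06° × 111000 × cos 52.5° = 5e-06 × 111000 × 0.6088 ≈ 0.33786 m.
So the lower-latitude error exceeds the higher by 0.52623 − 0.33786 = 0.18836 m.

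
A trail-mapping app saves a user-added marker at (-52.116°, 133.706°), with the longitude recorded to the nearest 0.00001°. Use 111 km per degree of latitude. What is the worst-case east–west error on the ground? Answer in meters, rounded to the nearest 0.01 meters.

0.34 meters

Rounding to 5 decimal places leaves the longitude within ±5e-06° of the true value.
At latitude 52.116° a degree of longitude spans 111000 m × cos 52.116° = 111000 × 0.6141 ≈ 68161.2 m.
Maximum E–W displacement: 5e-06 × 68161.2 = 0.340806 m.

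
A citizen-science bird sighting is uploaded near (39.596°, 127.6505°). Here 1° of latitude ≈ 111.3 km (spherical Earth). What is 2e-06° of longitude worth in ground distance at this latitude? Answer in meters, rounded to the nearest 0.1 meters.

2e-06° of longitude at 39.596° is 2e-06 × 111300 × cos 39.596° ≈ 2e-06 × 85763.1 = 0.171526 m.

0.2 meters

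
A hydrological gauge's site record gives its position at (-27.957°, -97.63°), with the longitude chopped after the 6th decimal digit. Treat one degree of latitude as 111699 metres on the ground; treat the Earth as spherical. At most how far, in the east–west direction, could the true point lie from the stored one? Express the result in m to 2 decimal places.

Truncating at 6 decimal places can drop up to a full unit in the last place, so the longitude may be off by as much as 1e-06°.
At latitude 27.957° a degree of longitude spans 111699 m × cos 27.957° = 111699 × 0.8833 ≈ 98663.7 m.
East–west error: 1e-06° × 98663.7 m/° ≈ 0.0986637 m.

0.10 m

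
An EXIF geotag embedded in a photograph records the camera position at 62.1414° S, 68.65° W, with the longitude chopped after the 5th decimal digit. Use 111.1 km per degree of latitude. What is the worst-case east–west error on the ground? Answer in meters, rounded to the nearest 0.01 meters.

Truncating at 5 decimal places can drop up to a full unit in the last place, so the longitude may be off by as much as 1e-05°.
One degree of longitude at 62.1414° is 111100 × cos 62.1414° ≈ 111100 × 0.4673 = 51916 m.
So at most 1e-05° × 51916 ≈ 0.51916 m east–west.

0.52 meters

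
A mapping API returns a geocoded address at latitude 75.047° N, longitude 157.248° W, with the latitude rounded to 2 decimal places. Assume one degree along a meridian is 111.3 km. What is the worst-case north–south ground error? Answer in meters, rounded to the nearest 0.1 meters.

556.5 meters

Rounding to 2 decimal places leaves the latitude within ±0.005° of the true value.
North–south distance: 0.005° × 111300 m/° = 556.5 m.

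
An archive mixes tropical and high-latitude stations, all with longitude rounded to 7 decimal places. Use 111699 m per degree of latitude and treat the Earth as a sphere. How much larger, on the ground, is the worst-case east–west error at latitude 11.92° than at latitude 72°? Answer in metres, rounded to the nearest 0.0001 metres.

Rounding to 7 decimal places leaves the longitude within ±5e-08° of the true value.
Error at 11.92° = 5e-08° × 111699 × cos 11.92° ≈ 0.0055849 × 0.9784 = 0.0054645 m.
At 72°: 5e-08° × 111699 × cos 72° = 5e-08 × 111699 × 0.3090 ≈ 0.0017258 m.
So the lower-latitude error exceeds the higher by 0.0054645 − 0.0017258 = 0.0037387 m.

0.0037 metres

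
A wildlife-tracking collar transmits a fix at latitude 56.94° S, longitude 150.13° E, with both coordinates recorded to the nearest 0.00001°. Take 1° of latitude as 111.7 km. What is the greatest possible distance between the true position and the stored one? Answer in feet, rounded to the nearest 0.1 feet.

Rounding to 5 decimal places leaves each coordinate within ±5e-06° of the true value.
North–south component: 5e-06° × 111700 = 0.5585 m.
East–west component at 56.94°: 5e-06° × 111700 × cos 56.94° ≈ 5e-06 × 60934.2 ≈ 0.304671 m.
The two errors are perpendicular, so the maximum displacement is √(0.5585² + 0.304671²) ≈ 0.636197 m.
In feet: 0.636197 m ÷ 0.3048 ≈ 2.0873 ft.

2.1 feet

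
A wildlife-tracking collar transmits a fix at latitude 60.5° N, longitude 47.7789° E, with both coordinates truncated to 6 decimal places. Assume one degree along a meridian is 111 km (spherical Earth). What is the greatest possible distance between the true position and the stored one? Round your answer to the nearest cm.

12 cm

Truncating at 6 decimal places can drop up to a full unit in the last place, so each coordinate may be off by as much as 1e-06°.
N–S: 1e-06° × 111000 m/° = 0.111 m.
E–W at 60.5°: 1e-06° × 111000 × cos 60.5° = 1e-06 × 111000 × 0.4924 ≈ 0.054659 m.
Combining orthogonally: (0.111² + 0.054659²)^½ ≈ 0.123728 m.
That is 0.123728 m = 12.373 cm.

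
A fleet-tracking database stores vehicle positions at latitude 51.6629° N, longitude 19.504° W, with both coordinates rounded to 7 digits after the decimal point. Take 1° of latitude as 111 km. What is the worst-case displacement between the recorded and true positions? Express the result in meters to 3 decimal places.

Rounding to 7 decimal places leaves each coordinate within ±5e-08° of the true value.
Latitude error → 5e-08 × 111000 = 0.00555 m along the meridian.
East–west component at 51.6629°: 5e-08° × 111000 × cos 51.6629° ≈ 5e-08 × 68851.9 ≈ 0.00344259 m.
The two errors are perpendicular, so the maximum displacement is √(0.00555² + 0.00344259²) ≈ 0.006531 m.

0.007 meters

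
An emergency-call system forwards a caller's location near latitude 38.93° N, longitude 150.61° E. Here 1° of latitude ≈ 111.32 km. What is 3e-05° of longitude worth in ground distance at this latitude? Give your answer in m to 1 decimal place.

At 38.93° a degree of longitude is 111320 × cos 38.93° ≈ 86597.4 m, so 3e-05° corresponds to 2.59792 m.

2.6 m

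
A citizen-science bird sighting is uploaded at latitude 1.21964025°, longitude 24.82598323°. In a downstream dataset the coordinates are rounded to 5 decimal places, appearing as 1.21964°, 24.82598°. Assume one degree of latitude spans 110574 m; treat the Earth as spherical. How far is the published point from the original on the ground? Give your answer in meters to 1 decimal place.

The latitude changed by +0.00000025° and the longitude by +0.00000323°.
North–south shift: 0.00000025 × 110574 = 0.0276435 m.
E–W at 1.21964°: 0.00000323° × 110574 × cos 1.21964° = 0.00000323 × 110574 × 0.9998 ≈ 0.357073 m.
Distance: √(0.0276435² + 0.357073²) ≈ 0.358142 m.

0.4 meters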